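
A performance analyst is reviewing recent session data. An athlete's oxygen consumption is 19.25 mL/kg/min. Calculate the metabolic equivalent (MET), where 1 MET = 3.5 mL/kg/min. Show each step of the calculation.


MET = VO2 / 3.5
= 19.25 / 3.5
= 5.5 METs

5.5 METs


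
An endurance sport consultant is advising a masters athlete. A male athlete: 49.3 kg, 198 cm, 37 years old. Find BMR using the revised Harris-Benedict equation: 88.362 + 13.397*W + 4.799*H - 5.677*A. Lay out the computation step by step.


Intercept = 88.362
Weight contribution = 13.397 * 49.3 = 660.4721
Height contribution = 4.799 * 198 = 950.202
Age contribution = 5.677 * 37 = 210.049
BMR = 88.362 + 660.4721 + 950.202 - 210.049
= 1488.99 kcal/day

1488.99 kcal/day


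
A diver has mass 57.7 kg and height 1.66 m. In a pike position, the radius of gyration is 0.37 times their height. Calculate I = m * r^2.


r = 0.37 * 1.66 = 0.6142 m
I = m * r^2 = 57.7 * 0.377242 = 21.767 kg*m^2

21.767 kg*m^2


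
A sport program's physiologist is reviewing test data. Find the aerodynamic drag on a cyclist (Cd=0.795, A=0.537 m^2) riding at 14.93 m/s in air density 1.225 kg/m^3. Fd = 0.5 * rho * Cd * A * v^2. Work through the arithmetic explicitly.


Fd = 0.5 * 1.225 * 0.795 * 0.537 * 14.93^2
= 0.5 * 1.225 * 0.795 * 0.537 * 222.9049
= 58.286 N

58.286 N


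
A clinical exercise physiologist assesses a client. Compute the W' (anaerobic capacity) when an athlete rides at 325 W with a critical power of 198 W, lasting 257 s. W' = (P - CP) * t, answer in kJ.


Above-CP power = 127 W
Duration = 257 s
W' = 127 * 257 = 32639 J
Convert: 32639 / 1000 = 32.639 kJ

32.639 kJ


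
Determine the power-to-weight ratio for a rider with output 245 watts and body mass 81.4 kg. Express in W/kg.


P/W = 245 / 81.4 = 3.01 W/kg

3.01 W/kg


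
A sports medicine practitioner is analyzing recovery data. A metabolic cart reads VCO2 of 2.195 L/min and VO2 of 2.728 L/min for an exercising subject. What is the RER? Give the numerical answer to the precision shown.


RER = VCO2 / VO2 = 2.195 / 2.728 = 0.8046

0.8046


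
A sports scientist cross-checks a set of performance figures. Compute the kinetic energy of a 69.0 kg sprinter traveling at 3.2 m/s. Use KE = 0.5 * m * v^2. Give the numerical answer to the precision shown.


Velocity squared = 10.24
KE = 0.5 * 69.0 * 10.24 = 353.28 J

353.28 J


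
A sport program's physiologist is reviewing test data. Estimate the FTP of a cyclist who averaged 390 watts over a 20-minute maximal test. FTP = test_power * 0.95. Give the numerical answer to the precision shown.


FTP = 390 * 0.95 = 370.5 W

370.5 W


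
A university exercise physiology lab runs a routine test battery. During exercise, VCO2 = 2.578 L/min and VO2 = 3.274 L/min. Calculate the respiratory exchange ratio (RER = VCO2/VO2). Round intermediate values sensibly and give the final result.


RER = VCO2 / VO2
= 2.578 / 3.274
= 0.7874

0.7874


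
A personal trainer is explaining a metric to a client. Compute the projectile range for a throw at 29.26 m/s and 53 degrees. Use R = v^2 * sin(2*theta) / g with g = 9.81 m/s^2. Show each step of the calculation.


Two times the angle = 106 degrees
sin(106) = 0.961262
R = 856.1476 * 0.961262 / 9.81 = 83.892 m

83.892 m


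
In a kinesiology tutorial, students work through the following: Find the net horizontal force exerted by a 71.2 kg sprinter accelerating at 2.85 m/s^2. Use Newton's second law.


Newton's second law: F = m * a
F = 71.2 * 2.85 = 202.92 N

202.92 N


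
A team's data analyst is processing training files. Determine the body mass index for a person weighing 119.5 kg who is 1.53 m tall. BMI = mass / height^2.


BMI = mass / height^2
= 119.5 / 1.53^2
= 119.5 / 2.3409
= 51.05 kg/m^2

51.05 kg/m^2


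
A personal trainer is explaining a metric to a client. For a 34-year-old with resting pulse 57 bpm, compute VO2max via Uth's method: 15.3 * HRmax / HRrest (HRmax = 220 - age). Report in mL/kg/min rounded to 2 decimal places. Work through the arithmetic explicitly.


Step 1: HRmax = 220 - 34 = 186 bpm
Step 2: Ratio = 186 / 57 = 3.2632
Step 3: VO2max = 15.3 * 3.2632 = 49.93 mL/kg/min

49.93 mL/kg/min


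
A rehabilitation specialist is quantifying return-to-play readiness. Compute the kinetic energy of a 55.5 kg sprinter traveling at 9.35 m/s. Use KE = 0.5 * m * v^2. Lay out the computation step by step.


Velocity squared = 87.4225
KE = 0.5 * 55.5 * 87.4225 = 2425.97 J

2425.97 J


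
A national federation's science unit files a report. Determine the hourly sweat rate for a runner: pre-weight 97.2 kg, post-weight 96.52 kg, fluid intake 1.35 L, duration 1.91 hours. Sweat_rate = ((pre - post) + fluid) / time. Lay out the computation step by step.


Mass lost = 97.2 - 96.52 = 0.68 kg
Add fluid consumed: 0.68 + 1.35 = 2.03 L total sweat
Sweat rate = 2.03 / 1.91 = 1.063 L/h

1.063 L/h


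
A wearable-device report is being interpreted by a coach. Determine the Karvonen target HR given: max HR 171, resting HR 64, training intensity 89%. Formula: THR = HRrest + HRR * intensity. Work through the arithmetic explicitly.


HRR = HRmax - HRrest = 171 - 64 = 107
THR = 64 + 107 * 0.89
= 159.23 bpm

159.23 bpm


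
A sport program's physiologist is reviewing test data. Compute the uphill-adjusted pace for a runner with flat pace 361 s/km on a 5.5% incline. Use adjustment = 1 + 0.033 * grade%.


Adjustment factor = 1 + 0.033 * 5.5 = 1.1815
Grade-adjusted pace = 361 * 1.1815 = 426.52 s/km

426.52 s/km


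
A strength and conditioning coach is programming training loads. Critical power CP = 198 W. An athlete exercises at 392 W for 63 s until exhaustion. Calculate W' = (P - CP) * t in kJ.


P - CP = 392 - 198 = 194 W
W' = 194 * 63 = 12222 J
= 12222 / 1000 = 12.222 kJ

12.222 kJ


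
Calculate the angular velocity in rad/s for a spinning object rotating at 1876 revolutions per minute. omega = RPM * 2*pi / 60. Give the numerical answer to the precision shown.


omega = RPM * 2*pi / 60
= 1876 * 6.28318531 / 60
= 196.454 rad/s

196.454 rad/s


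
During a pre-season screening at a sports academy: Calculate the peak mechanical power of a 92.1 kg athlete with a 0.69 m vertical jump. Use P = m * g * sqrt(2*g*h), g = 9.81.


First, sqrt(2gh) = sqrt(2 * 9.81 * 0.69)
= sqrt(13.5378) = 3.679375 m/s
Power = 92.1 * 9.81 * 3.679375 = 3324.32 W

3324.32 W


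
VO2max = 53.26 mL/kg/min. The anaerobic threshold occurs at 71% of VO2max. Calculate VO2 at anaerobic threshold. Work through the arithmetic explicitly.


AT fraction = 71 / 100 = 0.71
AT VO2 = 53.26 * 0.71
= 37.81 mL/kg/min

37.81 mL/kg/min


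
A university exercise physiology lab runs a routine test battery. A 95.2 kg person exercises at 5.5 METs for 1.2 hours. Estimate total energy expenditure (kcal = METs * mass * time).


Energy = METs * mass(kg) * time(h)
= 5.5 * 95.2 * 1.2
= 628.32 kcal

628.32 kcal


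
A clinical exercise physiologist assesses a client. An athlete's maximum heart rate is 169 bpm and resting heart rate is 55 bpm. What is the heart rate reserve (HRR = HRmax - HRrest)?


HRR = HRmax - HRrest
= 169 - 55
= 114 bpm

114 bpm


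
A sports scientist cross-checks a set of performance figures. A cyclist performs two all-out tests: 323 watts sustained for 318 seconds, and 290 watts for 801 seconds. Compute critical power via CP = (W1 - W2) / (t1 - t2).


W1 = P1 * t1 = 323 * 318 = 102714 J
W2 = P2 * t2 = 290 * 801 = 232290 J
CP = (102714 - 232290) / (318 - 801)
= 268.27 W

268.27 W


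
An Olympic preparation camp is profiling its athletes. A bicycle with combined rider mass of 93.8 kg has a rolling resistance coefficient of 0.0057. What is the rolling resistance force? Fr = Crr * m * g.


Fr = 0.0057 * 93.8 * 9.81
= 0.53466 * 9.81
= 5.245 N

5.245 N


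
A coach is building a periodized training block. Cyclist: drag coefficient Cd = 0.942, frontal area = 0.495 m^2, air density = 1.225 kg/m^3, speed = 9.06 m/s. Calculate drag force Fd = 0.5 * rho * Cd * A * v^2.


v^2 = 9.06^2 = 82.0836
Fd = 0.5 * 1.225 * 0.942 * 0.495 * 82.0836
= 23.443 N

23.443 N


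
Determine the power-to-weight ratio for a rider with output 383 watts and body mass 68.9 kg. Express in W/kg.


P/W = 383 / 68.9 = 5.559 W/kg

5.559 W/kg


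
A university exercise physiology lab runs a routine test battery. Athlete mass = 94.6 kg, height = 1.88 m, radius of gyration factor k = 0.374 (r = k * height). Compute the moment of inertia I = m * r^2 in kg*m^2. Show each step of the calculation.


r = k * height = 0.374 * 1.88 = 0.70312 m
r^2 = 0.70312^2 = 0.494378
I = 94.6 * 0.494378 = 46.768 kg*m^2

46.768 kg*m^2


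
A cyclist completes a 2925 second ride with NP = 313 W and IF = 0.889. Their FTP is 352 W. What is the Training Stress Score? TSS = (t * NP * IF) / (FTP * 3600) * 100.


t * NP * IF = 2925 * 313 * 0.889 = 813901.725
FTP * 3600 = 1267200
TSS = (813901.725 / 1267200) * 100 = 64.23

64.23 TSS


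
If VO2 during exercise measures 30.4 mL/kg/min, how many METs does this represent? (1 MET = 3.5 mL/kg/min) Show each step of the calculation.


METs = VO2 / 3.5 = 30.4 / 3.5 = 8.69

8.69 METs


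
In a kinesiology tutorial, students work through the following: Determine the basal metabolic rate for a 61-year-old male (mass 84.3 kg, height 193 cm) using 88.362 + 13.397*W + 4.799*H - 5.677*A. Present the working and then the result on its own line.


BMR = 88.362 + 13.397*84.3 + 4.799*193 - 5.677*61
= 1797.64 kcal/day

1797.64 kcal/day


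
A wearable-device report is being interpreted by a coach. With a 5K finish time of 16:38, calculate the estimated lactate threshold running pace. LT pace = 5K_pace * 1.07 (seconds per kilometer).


Race duration = 998 s for 5 km
Average pace = 998 / 5 = 199.6 s/km
LT pace = 199.6 * 1.07
= 213.57 s/km

213.57 s/km


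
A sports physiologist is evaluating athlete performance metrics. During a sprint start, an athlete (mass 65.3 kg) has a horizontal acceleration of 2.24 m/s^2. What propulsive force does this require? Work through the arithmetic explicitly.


Propulsive force = mass * acceleration
= 65.3 kg * 2.24 m/s^2
= 146.27 N

146.27 N


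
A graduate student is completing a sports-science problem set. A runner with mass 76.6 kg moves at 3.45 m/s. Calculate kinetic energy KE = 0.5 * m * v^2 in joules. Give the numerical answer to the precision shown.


v^2 = 3.45^2 = 11.9025
KE = 0.5 * 76.6 * 11.9025
= 455.87 J

455.87 J


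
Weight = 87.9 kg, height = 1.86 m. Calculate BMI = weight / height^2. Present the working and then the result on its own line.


height^2 = 1.86^2 = 3.4596
BMI = 87.9 / 3.4596 = 25.41 kg/m^2

25.41 kg/m^2


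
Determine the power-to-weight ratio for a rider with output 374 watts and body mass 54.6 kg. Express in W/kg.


P/W = 374 / 54.6 = 6.85 W/kg

6.85 W/kg


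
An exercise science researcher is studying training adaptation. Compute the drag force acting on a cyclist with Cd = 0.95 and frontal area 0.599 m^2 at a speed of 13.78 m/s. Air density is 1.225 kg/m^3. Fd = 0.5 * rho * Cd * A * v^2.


Step 1: v^2 = 189.8884
Step 2: Fd = 0.5 * 1.225 * 0.95 * 0.599 * 189.8884
= 66.184 N

66.184 N


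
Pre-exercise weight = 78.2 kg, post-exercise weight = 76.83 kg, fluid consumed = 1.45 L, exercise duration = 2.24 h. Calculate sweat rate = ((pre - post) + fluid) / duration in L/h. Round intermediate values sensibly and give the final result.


Weight loss = 78.2 - 76.83 = 1.37 kg (approx L)
Total sweat = 1.37 + 1.45 = 2.82 L
Sweat rate = 2.82 / 2.24 = 1.259 L/h

1.259 L/h


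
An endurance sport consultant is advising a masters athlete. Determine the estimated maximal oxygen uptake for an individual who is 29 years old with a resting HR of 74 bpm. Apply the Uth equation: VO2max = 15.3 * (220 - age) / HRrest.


HRmax = 220 - 29 = 191
VO2max = 15.3 * (191 / 74)
= 15.3 * 2.5811
= 39.49 mL/kg/min

39.49 mL/kg/min


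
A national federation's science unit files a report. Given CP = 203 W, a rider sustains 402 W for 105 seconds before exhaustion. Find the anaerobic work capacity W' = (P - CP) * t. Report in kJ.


Excess power = 402 - 203 = 199 W
Work above CP = 199 * 105 = 20895 J
W' = 20.895 kJ

20.895 kJ


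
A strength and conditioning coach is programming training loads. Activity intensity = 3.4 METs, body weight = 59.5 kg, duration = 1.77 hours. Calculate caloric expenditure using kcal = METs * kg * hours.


kcal = 3.4 * 59.5 * 1.77
= 202.3 * 1.77
= 358.07 kcal

358.07 kcal


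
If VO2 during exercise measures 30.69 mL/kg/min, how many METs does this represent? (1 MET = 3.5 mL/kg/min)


METs = VO2 / 3.5 = 30.69 / 3.5 = 8.77

8.77 METs


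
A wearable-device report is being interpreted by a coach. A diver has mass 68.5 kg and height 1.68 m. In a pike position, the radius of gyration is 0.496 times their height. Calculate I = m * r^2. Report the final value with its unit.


r = 0.496 * 1.68 = 0.83328 m
I = m * r^2 = 68.5 * 0.694356 = 47.563 kg*m^2

47.563 kg*m^2


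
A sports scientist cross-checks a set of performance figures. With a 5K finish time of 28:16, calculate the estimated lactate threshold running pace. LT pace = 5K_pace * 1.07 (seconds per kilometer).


Race duration = 1696 s for 5 km
Average pace = 1696 / 5 = 339.2 s/km
LT pace = 339.2 * 1.07
= 362.94 s/km

362.94 s/km


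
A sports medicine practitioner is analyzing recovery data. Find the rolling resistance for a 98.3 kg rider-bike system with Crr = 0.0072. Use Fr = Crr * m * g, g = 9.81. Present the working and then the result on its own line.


m * g = 98.3 * 9.81 = 964.323 N
Fr = 0.0072 * 964.323 = 6.943 N

6.943 N


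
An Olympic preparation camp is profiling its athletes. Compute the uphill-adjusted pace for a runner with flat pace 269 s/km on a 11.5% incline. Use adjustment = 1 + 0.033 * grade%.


Adjustment factor = 1 + 0.033 * 11.5 = 1.3795
Grade-adjusted pace = 269 * 1.3795 = 371.09 s/km

371.09 s/km


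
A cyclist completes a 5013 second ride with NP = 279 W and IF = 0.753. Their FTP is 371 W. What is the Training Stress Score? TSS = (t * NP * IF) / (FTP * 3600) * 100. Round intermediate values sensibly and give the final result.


t * NP * IF = 5013 * 279 * 0.753 = 1053166.131
FTP * 3600 = 1335600
TSS = (1053166.131 / 1335600) * 100 = 78.85

78.85 TSS


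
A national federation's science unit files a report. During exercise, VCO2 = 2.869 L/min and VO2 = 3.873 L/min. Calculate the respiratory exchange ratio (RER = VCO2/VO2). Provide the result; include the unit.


RER = VCO2 / VO2
= 2.869 / 3.873
= 0.7408

0.7408


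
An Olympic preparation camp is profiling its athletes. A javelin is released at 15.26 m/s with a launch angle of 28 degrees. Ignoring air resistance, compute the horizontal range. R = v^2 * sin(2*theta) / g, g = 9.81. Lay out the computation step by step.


Launch speed squared = 232.8676
sin(2 * 28 deg) = 0.829038
Range = 232.8676 * 0.829038 / 9.81
= 19.68 m

19.68 m


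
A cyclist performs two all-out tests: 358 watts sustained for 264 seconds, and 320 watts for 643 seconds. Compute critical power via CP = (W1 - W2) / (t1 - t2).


W1 = P1 * t1 = 358 * 264 = 94512 J
W2 = P2 * t2 = 320 * 643 = 205760 J
CP = (94512 - 205760) / (264 - 643)
= 293.53 W

293.53 W


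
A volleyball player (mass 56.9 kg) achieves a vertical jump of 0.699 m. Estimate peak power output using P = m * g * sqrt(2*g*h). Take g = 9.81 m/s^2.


2 * g * h = 2 * 9.81 * 0.699 = 13.71438
sqrt(13.71438) = 3.703293 m/s
P = 56.9 * 9.81 * 3.703293 = 2067.14 W

2067.14 W


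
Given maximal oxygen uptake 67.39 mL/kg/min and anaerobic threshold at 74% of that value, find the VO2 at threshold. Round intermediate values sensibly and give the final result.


Percentage as decimal = 0.74
VO2 at AT = 67.39 * 0.74 = 49.87 mL/kg/min

49.87 mL/kg/min


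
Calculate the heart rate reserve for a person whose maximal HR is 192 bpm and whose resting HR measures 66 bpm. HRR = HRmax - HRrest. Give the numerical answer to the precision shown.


HRmax = 192 bpm
HRrest = 66 bpm
HRR = 192 - 66 = 126 bpm

126 bpm


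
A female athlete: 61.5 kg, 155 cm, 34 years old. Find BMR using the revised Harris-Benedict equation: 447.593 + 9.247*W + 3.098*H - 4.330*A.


Intercept = 447.593
Weight contribution = 9.247 * 61.5 = 568.6905
Height contribution = 3.098 * 155 = 480.19
Age contribution = 4.33 * 34 = 147.22
BMR = 447.593 + 568.6905 + 480.19 - 147.22
= 1349.25 kcal/day

1349.25 kcal/day


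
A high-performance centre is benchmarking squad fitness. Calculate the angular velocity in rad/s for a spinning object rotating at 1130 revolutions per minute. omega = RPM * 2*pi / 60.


omega = RPM * 2*pi / 60
= 1130 * 6.28318531 / 60
= 118.333 rad/s

118.333 rad/s


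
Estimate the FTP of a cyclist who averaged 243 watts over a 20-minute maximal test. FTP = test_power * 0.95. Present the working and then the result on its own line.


FTP = 243 * 0.95 = 230.85 W

230.85 W


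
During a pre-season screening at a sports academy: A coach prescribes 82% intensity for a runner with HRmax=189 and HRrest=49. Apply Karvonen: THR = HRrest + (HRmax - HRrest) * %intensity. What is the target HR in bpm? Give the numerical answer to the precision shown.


Heart rate reserve = 189 - 49 = 140
Intensity fraction = 82 / 100 = 0.82
THR = 49 + 140 * 0.82 = 163.8 bpm

163.8 bpm


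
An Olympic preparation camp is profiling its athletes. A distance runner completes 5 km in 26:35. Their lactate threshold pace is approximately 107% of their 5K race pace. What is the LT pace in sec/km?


Convert to seconds: 26 min 35 s = 1595 s
Pace per km = 1595 / 5 = 319.0 s/km
LT pace = 319.0 * 1.07 = 341.33 s/km

341.33 s/km


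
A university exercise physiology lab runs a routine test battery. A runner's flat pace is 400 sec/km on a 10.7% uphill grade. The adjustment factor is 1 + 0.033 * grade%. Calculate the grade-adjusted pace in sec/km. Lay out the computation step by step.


Factor = 1 + 0.033 * 10.7 = 1.3531
Adjusted pace = 400 * 1.3531
= 541.24 sec/km

541.24 s/km


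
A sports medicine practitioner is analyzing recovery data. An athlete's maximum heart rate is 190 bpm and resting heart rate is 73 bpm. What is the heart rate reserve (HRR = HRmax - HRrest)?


HRR = HRmax - HRrest
= 190 - 73
= 117 bpm

117 bpm


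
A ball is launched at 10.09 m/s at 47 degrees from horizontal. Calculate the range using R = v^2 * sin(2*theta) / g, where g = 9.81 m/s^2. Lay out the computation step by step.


sin(2 * 47) = sin(94) = 0.997564
v^2 = 10.09^2 = 101.8081
R = 101.8081 * 0.997564 / 9.81
= 10.353 m

10.353 m


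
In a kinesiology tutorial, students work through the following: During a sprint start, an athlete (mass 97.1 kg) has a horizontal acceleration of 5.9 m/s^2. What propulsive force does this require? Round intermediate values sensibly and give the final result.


Propulsive force = mass * acceleration
= 97.1 kg * 5.9 m/s^2
= 572.89 N

572.89 N


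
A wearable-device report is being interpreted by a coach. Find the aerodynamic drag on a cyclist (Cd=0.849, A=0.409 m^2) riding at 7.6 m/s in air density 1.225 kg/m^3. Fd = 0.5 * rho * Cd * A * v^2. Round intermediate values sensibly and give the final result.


Fd = 0.5 * 1.225 * 0.849 * 0.409 * 7.6^2
= 0.5 * 1.225 * 0.849 * 0.409 * 57.76
= 12.285 N

12.285 N


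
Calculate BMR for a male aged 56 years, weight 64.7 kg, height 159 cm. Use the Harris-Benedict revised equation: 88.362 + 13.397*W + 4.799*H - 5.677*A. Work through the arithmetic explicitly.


Substituting values:
W term = 13.397 * 64.7 = 866.7859
H term = 4.799 * 159 = 763.041
A term = 5.677 * 56 = 317.912
BMR = 1400.28 kcal/day

1400.28 kcal/day


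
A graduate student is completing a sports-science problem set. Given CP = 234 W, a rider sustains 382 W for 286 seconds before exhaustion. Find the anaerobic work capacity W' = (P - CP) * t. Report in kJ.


Excess power = 382 - 234 = 148 W
Work above CP = 148 * 286 = 42328 J
W' = 42.328 kJ

42.328 kJ


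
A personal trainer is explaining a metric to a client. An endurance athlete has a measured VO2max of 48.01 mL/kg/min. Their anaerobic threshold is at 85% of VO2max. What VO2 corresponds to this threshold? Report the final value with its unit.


Anaerobic threshold VO2 = VO2max * 85%
= 48.01 * 0.85
= 40.81 mL/kg/min

40.81 mL/kg/min


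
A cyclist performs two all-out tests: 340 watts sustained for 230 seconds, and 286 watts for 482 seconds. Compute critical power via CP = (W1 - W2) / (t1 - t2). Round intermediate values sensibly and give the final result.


W1 = P1 * t1 = 340 * 230 = 78200 J
W2 = P2 * t2 = 286 * 482 = 137852 J
CP = (78200 - 137852) / (230 - 482)
= 236.71 W

236.71 W


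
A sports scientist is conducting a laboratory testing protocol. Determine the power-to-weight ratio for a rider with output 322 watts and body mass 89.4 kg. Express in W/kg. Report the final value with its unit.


P/W = 322 / 89.4 = 3.602 W/kg

3.602 W/kg


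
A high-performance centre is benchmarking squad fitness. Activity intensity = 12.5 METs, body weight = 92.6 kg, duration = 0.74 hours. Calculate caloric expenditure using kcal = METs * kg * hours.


kcal = 12.5 * 92.6 * 0.74
= 1157.5 * 0.74
= 856.55 kcal

856.55 kcal


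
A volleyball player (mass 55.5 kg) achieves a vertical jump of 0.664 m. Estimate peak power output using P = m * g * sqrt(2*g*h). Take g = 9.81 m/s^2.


2 * g * h = 2 * 9.81 * 0.664 = 13.02768
sqrt(13.02768) = 3.609388 m/s
P = 55.5 * 9.81 * 3.609388 = 1965.15 W

1965.15 W


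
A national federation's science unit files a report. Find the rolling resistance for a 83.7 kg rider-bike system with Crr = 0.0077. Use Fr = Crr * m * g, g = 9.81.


m * g = 83.7 * 9.81 = 821.097 N
Fr = 0.0077 * 821.097 = 6.322 N

6.322 N


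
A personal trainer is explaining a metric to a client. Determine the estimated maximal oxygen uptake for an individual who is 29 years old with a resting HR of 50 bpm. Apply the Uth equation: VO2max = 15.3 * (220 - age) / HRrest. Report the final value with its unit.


HRmax = 220 - 29 = 191
VO2max = 15.3 * (191 / 50)
= 15.3 * 3.82
= 58.45 mL/kg/min

58.45 mL/kg/min


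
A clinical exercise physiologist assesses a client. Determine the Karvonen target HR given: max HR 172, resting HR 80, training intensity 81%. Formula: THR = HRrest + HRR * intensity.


HRR = HRmax - HRrest = 172 - 80 = 92
THR = 80 + 92 * 0.81
= 154.52 bpm

154.52 bpm


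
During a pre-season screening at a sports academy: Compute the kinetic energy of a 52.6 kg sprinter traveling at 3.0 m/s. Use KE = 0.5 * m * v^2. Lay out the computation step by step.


Velocity squared = 9.0
KE = 0.5 * 52.6 * 9.0 = 236.7 J

236.7 J


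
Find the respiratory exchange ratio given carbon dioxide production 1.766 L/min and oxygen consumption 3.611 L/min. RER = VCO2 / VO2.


VCO2 = 1.766 L/min
VO2 = 3.611 L/min
RER = 1.766 / 3.611 = 0.4891

0.4891


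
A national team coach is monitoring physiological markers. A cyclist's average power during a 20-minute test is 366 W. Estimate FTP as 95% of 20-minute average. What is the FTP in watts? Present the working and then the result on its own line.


FTP = 20-min power * 0.95
= 366 * 0.95
= 347.7 W

347.7 W


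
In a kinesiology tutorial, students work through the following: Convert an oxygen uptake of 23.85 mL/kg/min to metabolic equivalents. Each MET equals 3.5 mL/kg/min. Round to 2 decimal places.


One MET = 3.5 mL/kg/min
Number of METs = 23.85 / 3.5
= 6.81 METs

6.81 METs


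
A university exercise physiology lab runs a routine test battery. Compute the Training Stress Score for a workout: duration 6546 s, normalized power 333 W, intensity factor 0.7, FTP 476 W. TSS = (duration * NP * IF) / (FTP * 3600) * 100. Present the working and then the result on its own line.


Product = 6546 * 333 * 0.7 = 1525872.6
Base = 476 * 3600 = 1713600
TSS = 1525872.6 / 1713600 * 100 = 89.04

89.04 TSS


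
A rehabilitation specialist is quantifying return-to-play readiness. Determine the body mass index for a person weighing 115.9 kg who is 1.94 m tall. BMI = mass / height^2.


BMI = mass / height^2
= 115.9 / 1.94^2
= 115.9 / 3.7636
= 30.79 kg/m^2

30.79 kg/m^2


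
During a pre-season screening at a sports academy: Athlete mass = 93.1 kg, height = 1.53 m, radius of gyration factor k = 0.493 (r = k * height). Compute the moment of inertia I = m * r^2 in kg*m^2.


r = k * height = 0.493 * 1.53 = 0.75429 m
r^2 = 0.75429^2 = 0.568953
I = 93.1 * 0.568953 = 52.97 kg*m^2

52.97 kg*m^2


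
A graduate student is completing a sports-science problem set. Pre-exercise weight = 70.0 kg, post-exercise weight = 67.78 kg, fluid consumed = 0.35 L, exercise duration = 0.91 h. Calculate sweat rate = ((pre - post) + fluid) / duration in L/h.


Weight loss = 70.0 - 67.78 = 2.22 kg (approx L)
Total sweat = 2.22 + 0.35 = 2.57 L
Sweat rate = 2.57 / 0.91 = 2.824 L/h

2.824 L/h


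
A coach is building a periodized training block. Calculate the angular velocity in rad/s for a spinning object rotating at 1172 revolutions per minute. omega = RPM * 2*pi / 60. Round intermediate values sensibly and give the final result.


omega = RPM * 2*pi / 60
= 1172 * 6.28318531 / 60
= 122.732 rad/s

122.732 rad/s


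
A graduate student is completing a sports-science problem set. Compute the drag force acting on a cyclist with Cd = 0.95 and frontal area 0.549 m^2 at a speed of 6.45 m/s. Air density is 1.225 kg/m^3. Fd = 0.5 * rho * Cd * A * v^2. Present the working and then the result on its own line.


Step 1: v^2 = 41.6025
Step 2: Fd = 0.5 * 1.225 * 0.95 * 0.549 * 41.6025
= 13.29 N

13.29 N


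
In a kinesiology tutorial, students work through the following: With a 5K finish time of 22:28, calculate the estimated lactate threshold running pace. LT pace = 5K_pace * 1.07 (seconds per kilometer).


Race duration = 1348 s for 5 km
Average pace = 1348 / 5 = 269.6 s/km
LT pace = 269.6 * 1.07
= 288.47 s/km

288.47 s/km


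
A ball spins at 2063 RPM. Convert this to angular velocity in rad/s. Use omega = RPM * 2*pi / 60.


omega = 2063 * 2 * pi / 60
= 2063 * 6.28318531 / 60
= 12962.211 / 60
= 216.037 rad/s

216.037 rad/s


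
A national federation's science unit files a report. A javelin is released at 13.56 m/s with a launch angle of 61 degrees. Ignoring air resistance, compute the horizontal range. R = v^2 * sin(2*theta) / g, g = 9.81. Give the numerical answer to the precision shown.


Launch speed squared = 183.8736
sin(2 * 61 deg) = 0.848048
Range = 183.8736 * 0.848048 / 9.81
= 15.895 m

15.895 m


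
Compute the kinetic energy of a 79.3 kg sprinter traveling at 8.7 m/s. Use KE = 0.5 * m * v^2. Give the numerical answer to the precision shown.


Velocity squared = 75.69
KE = 0.5 * 79.3 * 75.69 = 3001.11 J

3001.11 J


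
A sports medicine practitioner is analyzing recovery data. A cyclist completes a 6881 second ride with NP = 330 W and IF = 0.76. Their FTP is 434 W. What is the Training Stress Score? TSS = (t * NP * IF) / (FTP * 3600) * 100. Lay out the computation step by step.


t * NP * IF = 6881 * 330 * 0.76 = 1725754.8
FTP * 3600 = 1562400
TSS = (1725754.8 / 1562400) * 100 = 110.46

110.46 TSS


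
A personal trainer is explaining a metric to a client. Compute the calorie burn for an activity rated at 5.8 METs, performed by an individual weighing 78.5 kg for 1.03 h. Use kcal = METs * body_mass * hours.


Product of METs and mass = 5.8 * 78.5 = 455.3
Total kcal = 455.3 * 1.03 = 468.96 kcal

468.96 kcal


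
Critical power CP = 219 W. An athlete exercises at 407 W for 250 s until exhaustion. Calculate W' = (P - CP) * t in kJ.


P - CP = 407 - 219 = 188 W
W' = 188 * 250 = 47000 J
= 47000 / 1000 = 47.0 kJ

47.0 kJ


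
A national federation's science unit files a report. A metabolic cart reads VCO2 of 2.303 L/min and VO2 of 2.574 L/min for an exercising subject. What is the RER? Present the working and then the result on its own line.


RER = VCO2 / VO2 = 2.303 / 2.574 = 0.8947

0.8947


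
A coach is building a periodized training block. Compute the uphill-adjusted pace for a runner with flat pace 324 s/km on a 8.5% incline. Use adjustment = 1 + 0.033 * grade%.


Adjustment factor = 1 + 0.033 * 8.5 = 1.2805
Grade-adjusted pace = 324 * 1.2805 = 414.88 s/km

414.88 s/km


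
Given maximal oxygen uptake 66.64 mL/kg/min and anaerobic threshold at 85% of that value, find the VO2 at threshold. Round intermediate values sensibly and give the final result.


Percentage as decimal = 0.85
VO2 at AT = 66.64 * 0.85 = 56.64 mL/kg/min

56.64 mL/kg/min


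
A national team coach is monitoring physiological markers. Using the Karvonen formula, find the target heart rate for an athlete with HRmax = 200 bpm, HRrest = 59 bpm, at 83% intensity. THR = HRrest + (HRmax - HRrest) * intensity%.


HRR = 200 - 59 = 141
THR = 59 + 141 * 0.83
= 59 + 117.03
= 176.03 bpm

176.03 bpm


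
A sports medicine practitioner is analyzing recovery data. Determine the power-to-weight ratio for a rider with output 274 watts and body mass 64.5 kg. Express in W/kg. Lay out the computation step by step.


P/W = 274 / 64.5 = 4.248 W/kg

4.248 W/kg


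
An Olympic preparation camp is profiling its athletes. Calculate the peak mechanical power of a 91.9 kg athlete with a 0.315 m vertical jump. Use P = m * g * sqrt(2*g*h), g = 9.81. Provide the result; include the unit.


First, sqrt(2gh) = sqrt(2 * 9.81 * 0.315)
= sqrt(6.1803) = 2.486021 m/s
Power = 91.9 * 9.81 * 2.486021 = 2241.24 W

2241.24 W


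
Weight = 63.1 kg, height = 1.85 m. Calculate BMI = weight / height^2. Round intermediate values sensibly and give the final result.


height^2 = 1.85^2 = 3.4225
BMI = 63.1 / 3.4225 = 18.44 kg/m^2

18.44 kg/m^2


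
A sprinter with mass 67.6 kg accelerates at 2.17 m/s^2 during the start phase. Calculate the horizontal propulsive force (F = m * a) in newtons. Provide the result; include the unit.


F = m * a
= 67.6 * 2.17
= 146.69 N

146.69 N


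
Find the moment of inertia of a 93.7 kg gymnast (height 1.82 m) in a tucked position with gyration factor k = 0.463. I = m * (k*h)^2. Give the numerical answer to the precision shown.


Radius of gyration = 0.463 * 1.82 = 0.84266 m
I = 93.7 * 0.84266^2
= 93.7 * 0.710076
= 66.534 kg*m^2

66.534 kg*m^2


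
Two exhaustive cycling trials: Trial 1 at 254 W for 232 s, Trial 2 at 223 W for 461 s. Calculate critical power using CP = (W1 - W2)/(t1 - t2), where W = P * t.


W1 = 254 * 232 = 58928 J
W2 = 223 * 461 = 102803 J
CP = (58928 - 102803) / (232 - 461)
= -43875 / -229
= 191.59 W

191.59 W


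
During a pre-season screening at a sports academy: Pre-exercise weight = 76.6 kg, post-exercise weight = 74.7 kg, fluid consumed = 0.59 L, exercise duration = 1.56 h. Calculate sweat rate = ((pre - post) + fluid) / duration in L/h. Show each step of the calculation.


Weight loss = 76.6 - 74.7 = 1.9 kg (approx L)
Total sweat = 1.9 + 0.59 = 2.49 L
Sweat rate = 2.49 / 1.56 = 1.596 L/h

1.596 L/h


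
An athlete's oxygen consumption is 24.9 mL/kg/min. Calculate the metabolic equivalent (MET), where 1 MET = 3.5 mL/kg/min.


MET = VO2 / 3.5
= 24.9 / 3.5
= 7.11 METs

7.11 METs


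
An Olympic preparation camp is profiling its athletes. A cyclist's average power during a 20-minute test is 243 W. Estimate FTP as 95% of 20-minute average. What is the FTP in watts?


FTP = 20-min power * 0.95
= 243 * 0.95
= 230.85 W

230.85 W


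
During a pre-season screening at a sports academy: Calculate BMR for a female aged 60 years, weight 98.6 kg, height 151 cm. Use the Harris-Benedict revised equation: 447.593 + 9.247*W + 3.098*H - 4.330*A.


Substituting values:
W term = 9.247 * 98.6 = 911.7542
H term = 3.098 * 151 = 467.798
A term = 4.330 * 60 = 259.8
BMR = 1567.35 kcal/day

1567.35 kcal/day


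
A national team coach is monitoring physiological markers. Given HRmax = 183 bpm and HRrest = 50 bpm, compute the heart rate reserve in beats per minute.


Heart rate reserve = maximum HR minus resting HR
HRR = 183 - 50 = 133 bpm

133 bpm


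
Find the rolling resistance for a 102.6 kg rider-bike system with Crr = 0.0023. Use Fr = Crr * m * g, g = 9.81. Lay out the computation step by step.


m * g = 102.6 * 9.81 = 1006.506 N
Fr = 0.0023 * 1006.506 = 2.315 N

2.315 N


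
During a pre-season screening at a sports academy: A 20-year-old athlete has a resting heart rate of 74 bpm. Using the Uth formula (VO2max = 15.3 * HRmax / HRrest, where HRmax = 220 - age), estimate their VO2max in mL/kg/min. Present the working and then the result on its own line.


HRmax = 220 - 20 = 200 bpm
Ratio = HRmax / HRrest = 200 / 74 = 2.7027
VO2max = 15.3 * 2.7027 = 41.35 mL/kg/min

41.35 mL/kg/min


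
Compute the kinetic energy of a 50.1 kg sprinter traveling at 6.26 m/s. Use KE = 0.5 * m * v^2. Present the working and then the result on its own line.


Velocity squared = 39.1876
KE = 0.5 * 50.1 * 39.1876 = 981.65 J

981.65 J


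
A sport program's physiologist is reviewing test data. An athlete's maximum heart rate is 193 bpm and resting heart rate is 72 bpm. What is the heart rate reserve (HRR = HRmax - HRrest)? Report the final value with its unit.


HRR = HRmax - HRrest
= 193 - 72
= 121 bpm

121 bpm


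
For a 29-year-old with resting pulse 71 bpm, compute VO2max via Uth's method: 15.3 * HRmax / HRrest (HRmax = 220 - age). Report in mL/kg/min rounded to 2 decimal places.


Step 1: HRmax = 220 - 29 = 191 bpm
Step 2: Ratio = 191 / 71 = 2.6901
Step 3: VO2max = 15.3 * 2.6901 = 41.16 mL/kg/min

41.16 mL/kg/min


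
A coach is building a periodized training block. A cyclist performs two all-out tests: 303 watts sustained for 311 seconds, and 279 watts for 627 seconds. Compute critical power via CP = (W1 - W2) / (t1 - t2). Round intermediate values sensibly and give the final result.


W1 = P1 * t1 = 303 * 311 = 94233 J
W2 = P2 * t2 = 279 * 627 = 174933 J
CP = (94233 - 174933) / (311 - 627)
= 255.38 W

255.38 W


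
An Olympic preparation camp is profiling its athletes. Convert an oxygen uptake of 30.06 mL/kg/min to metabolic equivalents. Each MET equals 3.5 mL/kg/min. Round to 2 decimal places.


One MET = 3.5 mL/kg/min
Number of METs = 30.06 / 3.5
= 8.59 METs

8.59 METs


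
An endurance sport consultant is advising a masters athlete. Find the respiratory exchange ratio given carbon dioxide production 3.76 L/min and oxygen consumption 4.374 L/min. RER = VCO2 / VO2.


VCO2 = 3.76 L/min
VO2 = 4.374 L/min
RER = 3.76 / 4.374 = 0.8596

0.8596


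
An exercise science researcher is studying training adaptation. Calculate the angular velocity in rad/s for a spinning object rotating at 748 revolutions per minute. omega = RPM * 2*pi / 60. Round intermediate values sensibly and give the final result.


omega = RPM * 2*pi / 60
= 748 * 6.28318531 / 60
= 78.33 rad/s

78.33 rad/s


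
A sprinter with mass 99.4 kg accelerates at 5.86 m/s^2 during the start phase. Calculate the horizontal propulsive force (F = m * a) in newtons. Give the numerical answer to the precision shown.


F = m * a
= 99.4 * 5.86
= 582.48 N

582.48 N


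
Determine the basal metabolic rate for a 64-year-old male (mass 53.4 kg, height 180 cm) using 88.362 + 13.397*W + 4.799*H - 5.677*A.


BMR = 88.362 + 13.397*53.4 + 4.799*180 - 5.677*64
= 1304.25 kcal/day

1304.25 kcal/day


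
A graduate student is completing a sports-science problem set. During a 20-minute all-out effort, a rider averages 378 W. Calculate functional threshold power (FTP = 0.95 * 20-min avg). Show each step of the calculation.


FTP = 0.95 * 378
= 359.1 W

359.1 W


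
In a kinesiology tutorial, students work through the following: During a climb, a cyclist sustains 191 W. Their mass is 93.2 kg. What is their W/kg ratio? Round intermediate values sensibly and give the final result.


Power-to-weight = 191 W / 93.2 kg
= 2.049 W/kg

2.049 W/kg


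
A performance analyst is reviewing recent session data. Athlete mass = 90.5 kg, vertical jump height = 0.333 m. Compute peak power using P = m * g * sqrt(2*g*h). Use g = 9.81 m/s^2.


sqrt(2 * 9.81 * 0.333) = sqrt(6.53346) = 2.556063 m/s
P = 90.5 * 9.81 * 2.556063
= 2269.29 W

2269.29 W


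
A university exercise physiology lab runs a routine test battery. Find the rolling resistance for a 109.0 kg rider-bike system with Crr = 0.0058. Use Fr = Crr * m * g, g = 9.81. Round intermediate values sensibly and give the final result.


m * g = 109.0 * 9.81 = 1069.29 N
Fr = 0.0058 * 1069.29 = 6.202 N

6.202 N


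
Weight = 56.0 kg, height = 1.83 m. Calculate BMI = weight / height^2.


height^2 = 1.83^2 = 3.3489
BMI = 56.0 / 3.3489 = 16.72 kg/m^2

16.72 kg/m^2


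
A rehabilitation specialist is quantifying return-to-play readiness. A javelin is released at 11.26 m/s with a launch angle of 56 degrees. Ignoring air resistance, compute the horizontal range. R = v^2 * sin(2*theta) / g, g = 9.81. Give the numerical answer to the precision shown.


Launch speed squared = 126.7876
sin(2 * 56 deg) = 0.927184
Range = 126.7876 * 0.927184 / 9.81
= 11.983 m

11.983 m


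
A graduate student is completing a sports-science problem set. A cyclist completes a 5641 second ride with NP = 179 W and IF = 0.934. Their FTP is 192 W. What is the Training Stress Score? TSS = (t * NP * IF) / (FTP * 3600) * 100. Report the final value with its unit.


t * NP * IF = 5641 * 179 * 0.934 = 943096.226
FTP * 3600 = 691200
TSS = (943096.226 / 691200) * 100 = 136.44

136.44 TSS


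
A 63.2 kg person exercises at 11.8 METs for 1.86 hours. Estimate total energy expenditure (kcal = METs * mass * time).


Energy = METs * mass(kg) * time(h)
= 11.8 * 63.2 * 1.86
= 1387.11 kcal

1387.11 kcal


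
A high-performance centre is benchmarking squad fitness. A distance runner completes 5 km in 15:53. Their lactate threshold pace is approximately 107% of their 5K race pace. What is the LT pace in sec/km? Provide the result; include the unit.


Convert to seconds: 15 min 53 s = 953 s
Pace per km = 953 / 5 = 190.6 s/km
LT pace = 190.6 * 1.07 = 203.94 s/km

203.94 s/km


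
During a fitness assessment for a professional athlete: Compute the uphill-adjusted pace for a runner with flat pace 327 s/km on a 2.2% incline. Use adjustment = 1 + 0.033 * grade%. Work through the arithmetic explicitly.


Adjustment factor = 1 + 0.033 * 2.2 = 1.0726
Grade-adjusted pace = 327 * 1.0726 = 350.74 s/km

350.74 s/km


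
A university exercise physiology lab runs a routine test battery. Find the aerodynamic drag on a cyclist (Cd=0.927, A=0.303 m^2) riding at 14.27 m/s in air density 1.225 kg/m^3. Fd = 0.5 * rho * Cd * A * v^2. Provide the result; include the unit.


Fd = 0.5 * 1.225 * 0.927 * 0.303 * 14.27^2
= 0.5 * 1.225 * 0.927 * 0.303 * 203.6329
= 35.033 N

35.033 N


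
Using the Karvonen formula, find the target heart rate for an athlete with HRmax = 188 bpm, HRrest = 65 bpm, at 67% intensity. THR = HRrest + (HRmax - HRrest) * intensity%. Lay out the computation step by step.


HRR = 188 - 65 = 123
THR = 65 + 123 * 0.67
= 65 + 82.41
= 147.41 bpm

147.41 bpm


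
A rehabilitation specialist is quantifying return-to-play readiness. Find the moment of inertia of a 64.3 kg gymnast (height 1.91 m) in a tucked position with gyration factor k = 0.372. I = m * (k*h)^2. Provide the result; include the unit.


Radius of gyration = 0.372 * 1.91 = 0.71052 m
I = 64.3 * 0.71052^2
= 64.3 * 0.504839
= 32.461 kg*m^2

32.461 kg*m^2


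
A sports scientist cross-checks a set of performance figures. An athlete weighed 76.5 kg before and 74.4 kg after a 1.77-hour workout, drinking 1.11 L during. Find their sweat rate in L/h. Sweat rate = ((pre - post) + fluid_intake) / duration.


Body mass change = 2.1 kg
Total sweat loss = 2.1 + 1.11 = 3.21 L
Rate = 3.21 / 1.77 = 1.814 L/h

1.814 L/h
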